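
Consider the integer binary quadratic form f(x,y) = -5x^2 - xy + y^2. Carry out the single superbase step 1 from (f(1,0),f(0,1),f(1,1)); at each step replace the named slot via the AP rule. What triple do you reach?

start (-5,1,-5) = (f(1,0),f(0,1),f(1,1))
replace slot 1: 2·(1+(-5)) − (-5) = -3 → (-3,1,-5)

-3,1,-5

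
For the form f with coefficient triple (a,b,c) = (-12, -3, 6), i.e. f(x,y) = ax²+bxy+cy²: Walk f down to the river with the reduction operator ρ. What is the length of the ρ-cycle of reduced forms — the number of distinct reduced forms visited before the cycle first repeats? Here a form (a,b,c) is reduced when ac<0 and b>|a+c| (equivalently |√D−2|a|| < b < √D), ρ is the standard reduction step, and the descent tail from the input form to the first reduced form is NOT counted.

D = 297, ⌊√D⌋ = 17
descent: ρ → (6,15,-3)  [lands on river]
river: ρ → (-3,15,6)
river: ρ → (6,9,-9)
river: ρ → (-9,9,6)
ρ-cycle length = 4 (tail of 1 descent step not counted)

4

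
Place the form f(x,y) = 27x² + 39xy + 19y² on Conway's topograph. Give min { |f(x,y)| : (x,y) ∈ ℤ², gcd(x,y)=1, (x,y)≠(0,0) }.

translate: b→-15 (≡39 mod 54), so (27,39,19)→(27,-15,7)
flip: (27,-15,7)→(7,15,27)
translate: b→1 (≡15 mod 14), so (7,15,27)→(7,1,19)
reduced (well bottom): (7,1,19) with a≤c, −a<b≤a
well minimum = a = 7

7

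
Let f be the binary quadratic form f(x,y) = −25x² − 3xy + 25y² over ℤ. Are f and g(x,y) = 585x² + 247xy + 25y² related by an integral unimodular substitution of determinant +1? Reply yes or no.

D₁ = 2509, D₂ = 2509
river cycle of f (length 22): (25, 3, -25), (-25, 47, 3), (3, 49, -9), (-9, 41, 23), (23, 5, -27), (-27, 49, 1), (1, 49, -27), (-27, 5, 23), (23, 41, -9), (-9, 49, 3), … (12 more)
river cycle of g (length 22): (25, 3, -25), (-25, 47, 3), (3, 49, -9), (-9, 41, 23), (23, 5, -27), (-27, 49, 1), (1, 49, -27), (-27, 5, 23), (23, 41, -9), (-9, 49, 3), … (12 more)
cycles coincide ⇒ equivalent

yes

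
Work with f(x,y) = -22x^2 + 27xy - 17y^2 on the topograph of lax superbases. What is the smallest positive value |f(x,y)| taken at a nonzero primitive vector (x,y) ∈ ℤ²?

translate: b→17 (≡-27 mod 44), so (22,-27,17)→(22,17,12)
flip: (22,17,12)→(12,-17,22)
translate: b→7 (≡-17 mod 24), so (12,-17,22)→(12,7,17)
reduced (well bottom): (12,7,17) with a≤c, −a<b≤a
well minimum |f| = |-12| = 12 (negative-definite)

12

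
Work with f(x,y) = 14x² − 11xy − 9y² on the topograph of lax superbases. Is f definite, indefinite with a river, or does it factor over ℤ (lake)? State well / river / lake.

D = b²−4ac = (-11)² − 4·14·(-9) = 625
D = 25² is a perfect square ⇒ form factors over ℤ ⇒ lakes

lake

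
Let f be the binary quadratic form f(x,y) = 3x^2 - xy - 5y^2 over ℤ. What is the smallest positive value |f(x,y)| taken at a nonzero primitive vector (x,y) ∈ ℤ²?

descent: ρ → (-5,1,3)
descent: ρ → (3,5,-3)  [lands on river]
river: ρ → (-3,7,1)
river: ρ → (1,7,-3)
river: ρ → (-3,5,3)
river: ρ → (3,7,-1)
river: ρ → (-1,7,3)
closes: descent 2, river 6
min |a| on river = 1

1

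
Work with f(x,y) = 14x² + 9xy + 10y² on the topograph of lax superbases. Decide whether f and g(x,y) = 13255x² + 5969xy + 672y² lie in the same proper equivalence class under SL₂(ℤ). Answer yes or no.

D₁ = -479, D₂ = -479
f: flip: (14,9,10)→(10,-9,14)
f: reduced (well bottom): (10,-9,14) with a≤c, −a<b≤a
g: flip: (13255,5969,672)→(672,-5969,13255)
g: translate: b→-593 (≡-5969 mod 1344), so (672,-5969,13255)→(672,-593,131)
g: flip: (672,-593,131)→(131,593,672)
g: translate: b→69 (≡593 mod 262), so (131,593,672)→(131,69,10)
g: flip: (131,69,10)→(10,-69,131)
g: translate: b→-9 (≡-69 mod 20), so (10,-69,131)→(10,-9,14)
g: reduced (well bottom): (10,-9,14) with a≤c, −a<b≤a
reduced forms (10, -9, 14) vs (10, -9, 14) ⇒ equivalent

yes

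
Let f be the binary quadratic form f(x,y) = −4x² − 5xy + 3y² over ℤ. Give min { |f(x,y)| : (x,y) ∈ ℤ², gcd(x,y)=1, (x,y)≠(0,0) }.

descent: ρ → (3,5,-4)  [lands on river]
river: ρ → (-4,3,4)
river: ρ → (4,5,-3)
river: ρ → (-3,7,2)
river: ρ → (2,5,-6)
river: ρ → (-6,7,1)
river: ρ → (1,7,-6)
river: ρ → (-6,5,2)
river: ρ → (2,7,-3)
river: ρ → (-3,5,4)
river: ρ → (4,3,-4)
river: ρ → (-4,5,3)
river: ρ → (3,7,-2)
river: ρ → (-2,5,6)
river: ρ → (6,7,-1)
river: ρ → (-1,7,6)
river: ρ → (6,5,-2)
river: ρ → (-2,7,3)
closes: descent 1, river 18
min |a| on river = 1

1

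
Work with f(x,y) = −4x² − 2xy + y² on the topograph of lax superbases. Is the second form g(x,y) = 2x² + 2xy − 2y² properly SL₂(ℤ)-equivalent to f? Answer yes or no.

D₁ = 20, D₂ = 20
river cycle of f (length 2): (1, 4, -1), (-1, 4, 1)
river cycle of g (length 2): (-2, 2, 2), (2, 2, -2)
cycles differ ⇒ inequivalent

no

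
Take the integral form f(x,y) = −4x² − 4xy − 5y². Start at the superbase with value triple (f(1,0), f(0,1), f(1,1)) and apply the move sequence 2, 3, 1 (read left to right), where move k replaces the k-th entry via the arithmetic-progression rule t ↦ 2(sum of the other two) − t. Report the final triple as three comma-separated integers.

start (-4,-5,-13) = (f(1,0),f(0,1),f(1,1))
replace slot 2: 2·((-4)+(-13)) − (-5) = -29 → (-4,-29,-13)
replace slot 3: 2·((-4)+(-29)) − (-13) = -53 → (-4,-29,-53)
replace slot 1: 2·((-29)+(-53)) − (-4) = -160 → (-160,-29,-53)

-160,-29,-53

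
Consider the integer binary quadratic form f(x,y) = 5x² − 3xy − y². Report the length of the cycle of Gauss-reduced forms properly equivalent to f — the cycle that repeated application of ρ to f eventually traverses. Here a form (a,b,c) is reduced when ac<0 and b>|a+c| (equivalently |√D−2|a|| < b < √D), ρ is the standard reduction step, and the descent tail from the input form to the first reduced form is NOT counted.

D = 29, ⌊√D⌋ = 5
descent: ρ → (-1,5,1)  [lands on river]
river: ρ → (1,5,-1)
ρ-cycle length = 2 (tail of 1 descent step not counted)

2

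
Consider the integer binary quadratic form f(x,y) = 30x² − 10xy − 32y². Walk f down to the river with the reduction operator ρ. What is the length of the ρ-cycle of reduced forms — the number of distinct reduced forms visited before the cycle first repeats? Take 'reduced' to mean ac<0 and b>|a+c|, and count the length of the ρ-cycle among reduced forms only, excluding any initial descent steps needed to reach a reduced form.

D = 3940, ⌊√D⌋ = 62
descent: ρ → (-32,10,30)  [lands on river]
river: ρ → (30,50,-12)
river: ρ → (-12,46,38)
river: ρ → (38,30,-20)
river: ρ → (-20,50,18)
river: ρ → (18,58,-8)
river: ρ → (-8,54,32)
river: ρ → (32,10,-30)
river: ρ → (-30,50,12)
river: ρ → (12,46,-38)
river: ρ → (-38,30,20)
river: ρ → (20,50,-18)
river: ρ → (-18,58,8)
river: ρ → (8,54,-32)
ρ-cycle length = 14 (tail of 1 descent step not counted)

14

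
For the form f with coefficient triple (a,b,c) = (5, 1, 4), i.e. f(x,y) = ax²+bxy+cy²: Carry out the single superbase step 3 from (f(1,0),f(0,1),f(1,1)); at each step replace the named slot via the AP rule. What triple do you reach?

start (5,4,10) = (f(1,0),f(0,1),f(1,1))
replace slot 3: 2·(5+4) − 10 = 8 → (5,4,8)

5,4,8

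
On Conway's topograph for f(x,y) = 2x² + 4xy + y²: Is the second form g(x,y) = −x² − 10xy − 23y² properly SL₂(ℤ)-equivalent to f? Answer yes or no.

D₁ = 8, D₂ = 8
river cycle of f (length 2): (1, 2, -1), (-1, 2, 1)
river cycle of g (length 2): (-1, 2, 1), (1, 2, -1)
cycles coincide ⇒ equivalent

yes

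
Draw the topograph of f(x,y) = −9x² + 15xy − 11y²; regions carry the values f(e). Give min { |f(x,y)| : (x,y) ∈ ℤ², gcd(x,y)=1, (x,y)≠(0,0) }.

translate: b→3 (≡-15 mod 18), so (9,-15,11)→(9,3,5)
flip: (9,3,5)→(5,-3,9)
reduced (well bottom): (5,-3,9) with a≤c, −a<b≤a
well minimum |f| = |-5| = 5 (negative-definite)

5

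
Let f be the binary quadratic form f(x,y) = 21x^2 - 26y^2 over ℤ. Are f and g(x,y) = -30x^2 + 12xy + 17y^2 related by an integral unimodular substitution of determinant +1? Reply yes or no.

D₁ = 2184, D₂ = 2184
river cycle of f (length 6): (21, 42, -5), (-5, 38, 37), (37, 36, -6), (-6, 36, 37), (37, 38, -5), (-5, 42, 21)
river cycle of g (length 6): (17, 22, -25), (-25, 28, 14), (14, 28, -25), (-25, 22, 17), (17, 46, -1), (-1, 46, 17)
cycles differ ⇒ inequivalent

no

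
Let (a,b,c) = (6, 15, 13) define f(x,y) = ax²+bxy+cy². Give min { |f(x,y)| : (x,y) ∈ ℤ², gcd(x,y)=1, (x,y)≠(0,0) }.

translate: b→3 (≡15 mod 12), so (6,15,13)→(6,3,4)
flip: (6,3,4)→(4,-3,6)
reduced (well bottom): (4,-3,6) with a≤c, −a<b≤a
well minimum = a = 4

4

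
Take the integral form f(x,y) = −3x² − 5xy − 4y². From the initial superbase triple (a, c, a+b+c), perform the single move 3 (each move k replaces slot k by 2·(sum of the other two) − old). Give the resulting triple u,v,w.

start (-3,-4,-12) = (f(1,0),f(0,1),f(1,1))
replace slot 3: 2·((-3)+(-4)) − (-12) = -2 → (-3,-4,-2)

-3,-4,-2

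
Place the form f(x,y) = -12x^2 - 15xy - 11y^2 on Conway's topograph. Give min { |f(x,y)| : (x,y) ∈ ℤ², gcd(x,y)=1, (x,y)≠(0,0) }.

translate: b→-9 (≡15 mod 24), so (12,15,11)→(12,-9,8)
flip: (12,-9,8)→(8,9,12)
translate: b→-7 (≡9 mod 16), so (8,9,12)→(8,-7,11)
reduced (well bottom): (8,-7,11) with a≤c, −a<b≤a
well minimum |f| = |-8| = 8 (negative-definite)

8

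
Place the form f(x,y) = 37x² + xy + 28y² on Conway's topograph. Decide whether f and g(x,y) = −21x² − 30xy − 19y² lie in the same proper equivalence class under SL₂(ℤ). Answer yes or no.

D₁ = -4143, D₂ = -696
discriminants differ ⇒ not SL₂(ℤ)-equivalent

no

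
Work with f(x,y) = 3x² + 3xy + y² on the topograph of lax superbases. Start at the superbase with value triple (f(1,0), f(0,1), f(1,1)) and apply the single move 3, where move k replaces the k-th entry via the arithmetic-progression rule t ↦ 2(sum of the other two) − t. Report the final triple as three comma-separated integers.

start (3,1,7) = (f(1,0),f(0,1),f(1,1))
replace slot 3: 2·(3+1) − 7 = 1 → (3,1,1)

3,1,1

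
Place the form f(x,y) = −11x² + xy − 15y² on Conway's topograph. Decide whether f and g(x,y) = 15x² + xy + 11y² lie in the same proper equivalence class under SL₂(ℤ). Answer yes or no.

D₁ = -659, D₂ = -659
f is negative-definite; reduce −f:
−f: reduced (well bottom): (11,-1,15) with a≤c, −a<b≤a
flip sign back: reduced form of f is (-11,1,-15)
g: flip: (15,1,11)→(11,-1,15)
g: reduced (well bottom): (11,-1,15) with a≤c, −a<b≤a
reduced forms (-11, 1, -15) vs (11, -1, 15) ⇒ inequivalent

no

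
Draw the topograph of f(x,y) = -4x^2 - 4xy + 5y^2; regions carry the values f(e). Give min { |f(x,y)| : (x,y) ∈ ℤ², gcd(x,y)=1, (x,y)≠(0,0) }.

descent: ρ → (5,4,-4)  [lands on river]
river: ρ → (-4,4,5)
river: ρ → (5,6,-3)
river: ρ → (-3,6,5)
closes: descent 1, river 4
min |a| on river = 3

3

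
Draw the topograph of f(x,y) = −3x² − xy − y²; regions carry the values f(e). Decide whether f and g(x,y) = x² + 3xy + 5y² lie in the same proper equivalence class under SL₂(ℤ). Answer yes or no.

D₁ = -11, D₂ = -11
f is negative-definite; reduce −f:
−f: flip: (3,1,1)→(1,-1,3)
−f: translate: b→1 (≡-1 mod 2), so (1,-1,3)→(1,1,3)
−f: reduced (well bottom): (1,1,3) with a≤c, −a<b≤a
flip sign back: reduced form of f is (-1,-1,-3)
g: translate: b→1 (≡3 mod 2), so (1,3,5)→(1,1,3)
g: reduced (well bottom): (1,1,3) with a≤c, −a<b≤a
reduced forms (-1, -1, -3) vs (1, 1, 3) ⇒ inequivalent

no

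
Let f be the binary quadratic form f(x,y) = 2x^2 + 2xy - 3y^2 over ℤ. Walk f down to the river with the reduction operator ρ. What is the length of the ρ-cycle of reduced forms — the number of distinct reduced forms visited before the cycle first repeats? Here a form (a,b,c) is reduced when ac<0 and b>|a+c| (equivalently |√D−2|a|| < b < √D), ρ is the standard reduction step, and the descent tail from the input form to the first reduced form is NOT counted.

D = 28, ⌊√D⌋ = 5
river: ρ → (-3,4,1)
river: ρ → (1,4,-3)
river: ρ → (-3,2,2)
river: ρ → (2,2,-3)
ρ-cycle length = 4 (tail of 0 descent steps not counted)

4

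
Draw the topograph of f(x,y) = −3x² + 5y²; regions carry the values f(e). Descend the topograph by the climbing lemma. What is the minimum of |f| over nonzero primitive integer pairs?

descent: ρ → (5,0,-3)
descent: ρ → (-3,6,2)  [lands on river]
river: ρ → (2,6,-3)
closes: descent 2, river 2
min |a| on river = 2

2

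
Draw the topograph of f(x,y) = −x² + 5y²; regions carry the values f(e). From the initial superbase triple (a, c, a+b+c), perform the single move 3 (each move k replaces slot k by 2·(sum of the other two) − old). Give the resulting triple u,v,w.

start (-1,5,4) = (f(1,0),f(0,1),f(1,1))
replace slot 3: 2·((-1)+5) − 4 = 4 → (-1,5,4)

-1,5,4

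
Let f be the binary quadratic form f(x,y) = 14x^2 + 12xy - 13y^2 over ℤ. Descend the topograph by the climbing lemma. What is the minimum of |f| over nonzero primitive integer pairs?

river: ρ → (-13,14,13)
river: ρ → (13,12,-14)
river: ρ → (-14,16,11)
river: ρ → (11,28,-2)
river: ρ → (-2,28,11)
river: ρ → (11,16,-14)
river: ρ → (-14,12,13)
river: ρ → (13,14,-13)
river: ρ → (-13,12,14)
river: ρ → (14,16,-11)
river: ρ → (-11,28,2)
river: ρ → (2,28,-11)
river: ρ → (-11,16,14)
river: ρ → (14,12,-13)
closes: descent 0, river 14
min |a| on river = 2

2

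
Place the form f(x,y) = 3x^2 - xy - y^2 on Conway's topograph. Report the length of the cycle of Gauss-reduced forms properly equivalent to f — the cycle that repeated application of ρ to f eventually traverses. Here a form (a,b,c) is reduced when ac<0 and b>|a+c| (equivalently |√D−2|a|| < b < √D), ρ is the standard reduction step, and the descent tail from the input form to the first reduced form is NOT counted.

D = 13, ⌊√D⌋ = 3
descent: ρ → (-1,3,1)  [lands on river]
river: ρ → (1,3,-1)
ρ-cycle length = 2 (tail of 1 descent step not counted)

2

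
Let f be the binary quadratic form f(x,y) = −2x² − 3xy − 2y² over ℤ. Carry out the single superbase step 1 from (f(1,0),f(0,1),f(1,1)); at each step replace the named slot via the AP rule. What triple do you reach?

start (-2,-2,-7) = (f(1,0),f(0,1),f(1,1))
replace slot 1: 2·((-2)+(-7)) − (-2) = -16 → (-16,-2,-7)

-16,-2,-7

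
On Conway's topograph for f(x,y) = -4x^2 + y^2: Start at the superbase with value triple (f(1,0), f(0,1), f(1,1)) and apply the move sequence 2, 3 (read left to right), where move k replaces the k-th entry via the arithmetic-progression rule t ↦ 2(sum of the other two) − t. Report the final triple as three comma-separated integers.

start (-4,1,-3) = (f(1,0),f(0,1),f(1,1))
replace slot 2: 2·((-4)+(-3)) − 1 = -15 → (-4,-15,-3)
replace slot 3: 2·((-4)+(-15)) − (-3) = -35 → (-4,-15,-35)

-4,-15,-35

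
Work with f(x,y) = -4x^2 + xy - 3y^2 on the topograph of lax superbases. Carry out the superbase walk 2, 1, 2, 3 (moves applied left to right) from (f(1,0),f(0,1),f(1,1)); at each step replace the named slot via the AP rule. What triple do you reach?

start (-4,-3,-6) = (f(1,0),f(0,1),f(1,1))
replace slot 2: 2·((-4)+(-6)) − (-3) = -17 → (-4,-17,-6)
replace slot 1: 2·((-17)+(-6)) − (-4) = -42 → (-42,-17,-6)
replace slot 2: 2·((-42)+(-6)) − (-17) = -79 → (-42,-79,-6)
replace slot 3: 2·((-42)+(-79)) − (-6) = -236 → (-42,-79,-236)

-42,-79,-236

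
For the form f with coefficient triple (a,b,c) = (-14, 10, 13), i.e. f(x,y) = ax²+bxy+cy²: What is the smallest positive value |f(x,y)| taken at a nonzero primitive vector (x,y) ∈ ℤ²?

river: ρ → (13,16,-11)
river: ρ → (-11,28,1)
river: ρ → (1,28,-11)
river: ρ → (-11,16,13)
river: ρ → (13,10,-14)
river: ρ → (-14,18,9)
river: ρ → (9,18,-14)
river: ρ → (-14,10,13)
closes: descent 0, river 8
min |a| on river = 1

1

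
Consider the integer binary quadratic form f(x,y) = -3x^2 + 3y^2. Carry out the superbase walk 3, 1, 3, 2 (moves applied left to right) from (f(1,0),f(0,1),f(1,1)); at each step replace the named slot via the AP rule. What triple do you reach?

start (-3,3,0) = (f(1,0),f(0,1),f(1,1))
replace slot 3: 2·((-3)+3) − 0 = 0 → (-3,3,0)
replace slot 1: 2·(3+0) − (-3) = 9 → (9,3,0)
replace slot 3: 2·(9+3) − 0 = 24 → (9,3,24)
replace slot 2: 2·(9+24) − 3 = 63 → (9,63,24)

9,63,24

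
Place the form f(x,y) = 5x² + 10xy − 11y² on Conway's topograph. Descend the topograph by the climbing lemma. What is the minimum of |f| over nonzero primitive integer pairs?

river: ρ → (-11,12,4)
river: ρ → (4,12,-11)
river: ρ → (-11,10,5)
river: ρ → (5,10,-11)
closes: descent 0, river 4
min |a| on river = 4

4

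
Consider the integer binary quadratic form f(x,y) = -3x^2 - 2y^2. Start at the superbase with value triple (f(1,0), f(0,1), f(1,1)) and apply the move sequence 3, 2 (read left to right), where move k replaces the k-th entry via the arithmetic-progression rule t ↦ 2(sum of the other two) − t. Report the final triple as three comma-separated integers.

start (-3,-2,-5) = (f(1,0),f(0,1),f(1,1))
replace slot 3: 2·((-3)+(-2)) − (-5) = -5 → (-3,-2,-5)
replace slot 2: 2·((-3)+(-5)) − (-2) = -14 → (-3,-14,-5)

-3,-14,-5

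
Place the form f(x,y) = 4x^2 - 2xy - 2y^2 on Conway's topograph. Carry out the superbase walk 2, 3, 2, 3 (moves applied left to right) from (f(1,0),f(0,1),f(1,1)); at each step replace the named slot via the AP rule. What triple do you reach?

start (4,-2,0) = (f(1,0),f(0,1),f(1,1))
replace slot 2: 2·(4+0) − (-2) = 10 → (4,10,0)
replace slot 3: 2·(4+10) − 0 = 28 → (4,10,28)
replace slot 2: 2·(4+28) − 10 = 54 → (4,54,28)
replace slot 3: 2·(4+54) − 28 = 88 → (4,54,88)

4,54,88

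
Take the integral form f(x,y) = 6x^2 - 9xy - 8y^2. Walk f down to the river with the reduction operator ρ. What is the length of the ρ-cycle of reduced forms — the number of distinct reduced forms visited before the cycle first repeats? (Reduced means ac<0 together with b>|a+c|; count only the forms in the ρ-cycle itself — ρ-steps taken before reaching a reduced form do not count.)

D = 273, ⌊√D⌋ = 16
descent: ρ → (-8,9,6)  [lands on river]
river: ρ → (6,15,-2)
river: ρ → (-2,13,13)
river: ρ → (13,13,-2)
river: ρ → (-2,15,6)
river: ρ → (6,9,-8)
river: ρ → (-8,7,7)
river: ρ → (7,7,-8)
ρ-cycle length = 8 (tail of 1 descent step not counted)

8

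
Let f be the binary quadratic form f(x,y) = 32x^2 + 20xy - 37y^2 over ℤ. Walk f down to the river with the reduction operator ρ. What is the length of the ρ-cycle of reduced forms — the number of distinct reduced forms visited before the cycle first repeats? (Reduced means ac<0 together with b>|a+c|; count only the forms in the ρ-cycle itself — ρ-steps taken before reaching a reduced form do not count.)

D = 5136, ⌊√D⌋ = 71
river: ρ → (-37,54,15)
river: ρ → (15,66,-13)
river: ρ → (-13,64,20)
river: ρ → (20,56,-25)
river: ρ → (-25,44,32)
river: ρ → (32,20,-37)
ρ-cycle length = 6 (tail of 0 descent steps not counted)

6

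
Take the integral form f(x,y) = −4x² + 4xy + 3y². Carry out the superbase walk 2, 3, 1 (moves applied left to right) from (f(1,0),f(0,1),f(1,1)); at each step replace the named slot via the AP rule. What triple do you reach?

start (-4,3,3) = (f(1,0),f(0,1),f(1,1))
replace slot 2: 2·((-4)+3) − 3 = -5 → (-4,-5,3)
replace slot 3: 2·((-4)+(-5)) − 3 = -21 → (-4,-5,-21)
replace slot 1: 2·((-5)+(-21)) − (-4) = -48 → (-48,-5,-21)

-48,-5,-21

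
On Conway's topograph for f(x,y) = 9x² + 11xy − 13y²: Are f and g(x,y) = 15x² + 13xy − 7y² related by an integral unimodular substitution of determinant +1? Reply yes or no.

D₁ = 589, D₂ = 589
river cycle of f (length 16): (-13, 15, 7), (7, 13, -15), (-15, 17, 5), (5, 23, -3), (-3, 19, 19), (19, 19, -3), (-3, 23, 5), (5, 17, -15), (-15, 13, 7), (7, 15, -13), … (6 more)
river cycle of g (length 16): (-7, 15, 13), (13, 11, -9), (-9, 7, 15), (15, 23, -1), (-1, 23, 15), (15, 7, -9), (-9, 11, 13), (13, 15, -7), (-7, 13, 15), (15, 17, -5), … (6 more)
cycles differ ⇒ inequivalent

no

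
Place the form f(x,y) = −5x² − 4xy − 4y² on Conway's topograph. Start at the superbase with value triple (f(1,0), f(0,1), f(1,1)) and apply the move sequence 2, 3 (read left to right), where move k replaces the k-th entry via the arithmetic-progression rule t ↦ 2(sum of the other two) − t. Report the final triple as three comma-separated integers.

start (-5,-4,-13) = (f(1,0),f(0,1),f(1,1))
replace slot 2: 2·((-5)+(-13)) − (-4) = -32 → (-5,-32,-13)
replace slot 3: 2·((-5)+(-32)) − (-13) = -61 → (-5,-32,-61)

-5,-32,-61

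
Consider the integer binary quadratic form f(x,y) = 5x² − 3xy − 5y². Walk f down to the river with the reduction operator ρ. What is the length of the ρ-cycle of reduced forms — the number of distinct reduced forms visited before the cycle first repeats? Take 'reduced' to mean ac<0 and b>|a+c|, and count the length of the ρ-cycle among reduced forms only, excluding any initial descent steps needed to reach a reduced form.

D = 109, ⌊√D⌋ = 10
descent: ρ → (-5,3,5)  [lands on river]
river: ρ → (5,7,-3)
river: ρ → (-3,5,7)
river: ρ → (7,9,-1)
river: ρ → (-1,9,7)
river: ρ → (7,5,-3)
river: ρ → (-3,7,5)
river: ρ → (5,3,-5)
river: ρ → (-5,7,3)
river: ρ → (3,5,-7)
river: ρ → (-7,9,1)
river: ρ → (1,9,-7)
river: ρ → (-7,5,3)
river: ρ → (3,7,-5)
ρ-cycle length = 14 (tail of 1 descent step not counted)

14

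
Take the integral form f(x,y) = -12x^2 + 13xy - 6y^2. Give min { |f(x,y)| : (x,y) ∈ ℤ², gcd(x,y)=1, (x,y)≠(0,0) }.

translate: b→11 (≡-13 mod 24), so (12,-13,6)→(12,11,5)
flip: (12,11,5)→(5,-11,12)
translate: b→-1 (≡-11 mod 10), so (5,-11,12)→(5,-1,6)
reduced (well bottom): (5,-1,6) with a≤c, −a<b≤a
well minimum |f| = |-5| = 5 (negative-definite)

5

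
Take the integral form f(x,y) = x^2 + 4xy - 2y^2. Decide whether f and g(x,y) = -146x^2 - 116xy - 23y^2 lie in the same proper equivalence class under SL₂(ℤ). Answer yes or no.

D₁ = 24, D₂ = 24
river cycle of f (length 2): (-2, 4, 1), (1, 4, -2)
river cycle of g (length 2): (1, 4, -2), (-2, 4, 1)
cycles coincide ⇒ equivalent

yes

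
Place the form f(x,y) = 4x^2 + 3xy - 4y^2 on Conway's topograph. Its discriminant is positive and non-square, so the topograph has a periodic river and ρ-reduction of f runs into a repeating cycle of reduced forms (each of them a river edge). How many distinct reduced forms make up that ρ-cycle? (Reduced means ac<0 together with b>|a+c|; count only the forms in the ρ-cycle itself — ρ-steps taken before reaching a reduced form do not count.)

D = 73, ⌊√D⌋ = 8
river: ρ → (-4,5,3)
river: ρ → (3,7,-2)
river: ρ → (-2,5,6)
river: ρ → (6,7,-1)
river: ρ → (-1,7,6)
river: ρ → (6,5,-2)
river: ρ → (-2,7,3)
river: ρ → (3,5,-4)
river: ρ → (-4,3,4)
river: ρ → (4,5,-3)
river: ρ → (-3,7,2)
river: ρ → (2,5,-6)
river: ρ → (-6,7,1)
river: ρ → (1,7,-6)
river: ρ → (-6,5,2)
river: ρ → (2,7,-3)
river: ρ → (-3,5,4)
river: ρ → (4,3,-4)
ρ-cycle length = 18 (tail of 0 descent steps not counted)

18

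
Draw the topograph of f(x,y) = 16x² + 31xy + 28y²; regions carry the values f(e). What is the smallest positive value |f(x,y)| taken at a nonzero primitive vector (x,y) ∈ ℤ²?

translate: b→-1 (≡31 mod 32), so (16,31,28)→(16,-1,13)
flip: (16,-1,13)→(13,1,16)
reduced (well bottom): (13,1,16) with a≤c, −a<b≤a
well minimum = a = 13

13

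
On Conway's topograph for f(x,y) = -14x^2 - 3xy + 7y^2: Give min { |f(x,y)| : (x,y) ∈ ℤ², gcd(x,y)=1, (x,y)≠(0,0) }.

descent: ρ → (7,17,-4)  [lands on river]
river: ρ → (-4,15,11)
river: ρ → (11,7,-8)
river: ρ → (-8,9,10)
river: ρ → (10,11,-7)
river: ρ → (-7,17,4)
river: ρ → (4,15,-11)
river: ρ → (-11,7,8)
river: ρ → (8,9,-10)
river: ρ → (-10,11,7)
closes: descent 1, river 10
min |a| on river = 4

4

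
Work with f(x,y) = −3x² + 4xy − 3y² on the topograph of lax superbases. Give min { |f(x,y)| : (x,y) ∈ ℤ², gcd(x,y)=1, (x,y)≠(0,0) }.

translate: b→2 (≡-4 mod 6), so (3,-4,3)→(3,2,2)
flip: (3,2,2)→(2,-2,3)
translate: b→2 (≡-2 mod 4), so (2,-2,3)→(2,2,3)
reduced (well bottom): (2,2,3) with a≤c, −a<b≤a
well minimum |f| = |-2| = 2 (negative-definite)

2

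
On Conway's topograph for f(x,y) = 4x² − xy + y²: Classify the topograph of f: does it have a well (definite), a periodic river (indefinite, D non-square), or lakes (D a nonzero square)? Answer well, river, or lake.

D = b²−4ac = (-1)² − 4·4·1 = -15
D < 0 ⇒ definite ⇒ every region one sign ⇒ single well

well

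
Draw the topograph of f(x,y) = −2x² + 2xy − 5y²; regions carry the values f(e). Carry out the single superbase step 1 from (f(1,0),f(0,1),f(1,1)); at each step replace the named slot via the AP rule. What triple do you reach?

start (-2,-5,-5) = (f(1,0),f(0,1),f(1,1))
replace slot 1: 2·((-5)+(-5)) − (-2) = -18 → (-18,-5,-5)

-18,-5,-5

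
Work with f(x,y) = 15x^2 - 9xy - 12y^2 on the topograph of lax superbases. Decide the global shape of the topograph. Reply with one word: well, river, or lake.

D = b²−4ac = (-9)² − 4·15·(-12) = 801
D > 0 non-square ⇒ indefinite ⇒ periodic river

river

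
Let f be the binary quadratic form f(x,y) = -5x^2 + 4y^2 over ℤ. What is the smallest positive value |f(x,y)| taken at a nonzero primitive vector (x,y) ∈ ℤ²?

descent: ρ → (4,8,-1)  [lands on river]
river: ρ → (-1,8,4)
closes: descent 1, river 2
min |a| on river = 1

1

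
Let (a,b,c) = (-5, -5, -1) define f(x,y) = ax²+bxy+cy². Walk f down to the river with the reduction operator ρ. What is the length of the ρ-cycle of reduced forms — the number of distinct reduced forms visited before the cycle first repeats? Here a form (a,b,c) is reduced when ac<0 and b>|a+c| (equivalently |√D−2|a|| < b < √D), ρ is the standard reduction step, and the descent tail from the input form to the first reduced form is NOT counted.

D = 5, ⌊√D⌋ = 2
descent: ρ → (-1,1,1)  [lands on river]
river: ρ → (1,1,-1)
ρ-cycle length = 2 (tail of 1 descent step not counted)

2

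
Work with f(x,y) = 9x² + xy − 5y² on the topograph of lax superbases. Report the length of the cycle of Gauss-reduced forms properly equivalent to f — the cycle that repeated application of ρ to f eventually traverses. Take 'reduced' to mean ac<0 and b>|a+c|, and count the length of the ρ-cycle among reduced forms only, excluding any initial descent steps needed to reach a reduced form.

D = 181, ⌊√D⌋ = 13
descent: ρ → (-5,9,5)  [lands on river]
river: ρ → (5,11,-3)
river: ρ → (-3,13,1)
river: ρ → (1,13,-3)
river: ρ → (-3,11,5)
river: ρ → (5,9,-5)
river: ρ → (-5,11,3)
river: ρ → (3,13,-1)
river: ρ → (-1,13,3)
river: ρ → (3,11,-5)
ρ-cycle length = 10 (tail of 1 descent step not counted)

10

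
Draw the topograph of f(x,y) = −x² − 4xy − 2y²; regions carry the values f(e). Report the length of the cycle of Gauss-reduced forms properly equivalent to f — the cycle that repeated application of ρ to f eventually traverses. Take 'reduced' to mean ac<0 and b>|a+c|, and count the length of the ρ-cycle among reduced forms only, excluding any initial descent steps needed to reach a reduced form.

D = 8, ⌊√D⌋ = 2
descent: ρ → (-2,0,1)
descent: ρ → (1,2,-1)  [lands on river]
river: ρ → (-1,2,1)
ρ-cycle length = 2 (tail of 2 descent steps not counted)

2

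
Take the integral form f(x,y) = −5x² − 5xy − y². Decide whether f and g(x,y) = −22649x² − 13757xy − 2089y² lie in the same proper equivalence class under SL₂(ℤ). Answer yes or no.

D₁ = 5, D₂ = 5
river cycle of f (length 2): (-1, 1, 1), (1, 1, -1)
river cycle of g (length 2): (-1, 1, 1), (1, 1, -1)
cycles coincide ⇒ equivalent

yes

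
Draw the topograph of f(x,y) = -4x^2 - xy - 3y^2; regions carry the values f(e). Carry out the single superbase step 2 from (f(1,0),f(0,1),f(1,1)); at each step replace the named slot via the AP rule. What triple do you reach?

start (-4,-3,-8) = (f(1,0),f(0,1),f(1,1))
replace slot 2: 2·((-4)+(-8)) − (-3) = -21 → (-4,-21,-8)

-4,-21,-8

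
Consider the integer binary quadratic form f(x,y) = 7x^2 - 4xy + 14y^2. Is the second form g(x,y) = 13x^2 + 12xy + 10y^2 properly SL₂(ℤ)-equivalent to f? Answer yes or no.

D₁ = -376, D₂ = -376
f: reduced (well bottom): (7,-4,14) with a≤c, −a<b≤a
g: flip: (13,12,10)→(10,-12,13)
g: translate: b→8 (≡-12 mod 20), so (10,-12,13)→(10,8,11)
g: reduced (well bottom): (10,8,11) with a≤c, −a<b≤a
reduced forms (7, -4, 14) vs (10, 8, 11) ⇒ inequivalent

no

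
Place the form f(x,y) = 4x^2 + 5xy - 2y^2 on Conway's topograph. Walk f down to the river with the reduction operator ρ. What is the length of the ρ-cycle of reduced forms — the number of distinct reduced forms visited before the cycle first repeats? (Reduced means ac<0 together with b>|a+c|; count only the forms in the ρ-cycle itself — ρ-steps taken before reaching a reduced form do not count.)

D = 57, ⌊√D⌋ = 7
river: ρ → (-2,7,1)
river: ρ → (1,7,-2)
river: ρ → (-2,5,4)
river: ρ → (4,3,-3)
river: ρ → (-3,3,4)
river: ρ → (4,5,-2)
ρ-cycle length = 6 (tail of 0 descent steps not counted)

6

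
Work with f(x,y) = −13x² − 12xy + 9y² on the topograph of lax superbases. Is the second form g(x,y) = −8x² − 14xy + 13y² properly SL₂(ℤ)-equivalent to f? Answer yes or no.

D₁ = 612, D₂ = 612
river cycle of f (length 8): (9, 12, -13), (-13, 14, 8), (8, 18, -9), (-9, 18, 8), (8, 14, -13), (-13, 12, 9), (9, 24, -1), (-1, 24, 9)
river cycle of g (length 8): (13, 14, -8), (-8, 18, 9), (9, 18, -8), (-8, 14, 13), (13, 12, -9), (-9, 24, 1), (1, 24, -9), (-9, 12, 13)
cycles differ ⇒ inequivalent

no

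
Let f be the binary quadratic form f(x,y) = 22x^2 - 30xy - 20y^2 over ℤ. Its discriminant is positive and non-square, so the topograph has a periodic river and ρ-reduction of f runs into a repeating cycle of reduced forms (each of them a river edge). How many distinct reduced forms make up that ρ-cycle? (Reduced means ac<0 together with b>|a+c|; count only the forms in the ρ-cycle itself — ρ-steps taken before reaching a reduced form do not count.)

D = 2660, ⌊√D⌋ = 51
descent: ρ → (-20,30,22)  [lands on river]
river: ρ → (22,14,-28)
river: ρ → (-28,42,8)
river: ρ → (8,38,-38)
river: ρ → (-38,38,8)
river: ρ → (8,42,-28)
river: ρ → (-28,14,22)
river: ρ → (22,30,-20)
river: ρ → (-20,50,2)
river: ρ → (2,50,-20)
ρ-cycle length = 10 (tail of 1 descent step not counted)

10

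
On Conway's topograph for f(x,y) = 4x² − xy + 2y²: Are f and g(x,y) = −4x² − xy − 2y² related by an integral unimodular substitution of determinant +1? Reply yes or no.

D₁ = -31, D₂ = -31
f: flip: (4,-1,2)→(2,1,4)
f: reduced (well bottom): (2,1,4) with a≤c, −a<b≤a
g is negative-definite; reduce −g:
−g: flip: (4,1,2)→(2,-1,4)
−g: reduced (well bottom): (2,-1,4) with a≤c, −a<b≤a
flip sign back: reduced form of g is (-2,1,-4)
reduced forms (2, 1, 4) vs (-2, 1, -4) ⇒ inequivalent

no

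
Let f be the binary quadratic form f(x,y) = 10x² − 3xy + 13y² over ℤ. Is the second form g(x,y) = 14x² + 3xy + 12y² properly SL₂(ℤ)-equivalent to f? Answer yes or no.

D₁ = -511, D₂ = -663
discriminants differ ⇒ not SL₂(ℤ)-equivalent

no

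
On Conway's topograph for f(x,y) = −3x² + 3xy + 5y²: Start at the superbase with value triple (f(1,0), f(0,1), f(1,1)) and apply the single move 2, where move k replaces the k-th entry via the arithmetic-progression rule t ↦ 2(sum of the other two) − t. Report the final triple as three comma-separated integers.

start (-3,5,5) = (f(1,0),f(0,1),f(1,1))
replace slot 2: 2·((-3)+5) − 5 = -1 → (-3,-1,5)

-3,-1,5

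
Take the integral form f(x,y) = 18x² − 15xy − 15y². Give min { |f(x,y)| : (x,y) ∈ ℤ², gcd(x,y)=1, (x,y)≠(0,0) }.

descent: ρ → (-15,15,18)  [lands on river]
river: ρ → (18,21,-12)
river: ρ → (-12,27,12)
river: ρ → (12,21,-18)
river: ρ → (-18,15,15)
river: ρ → (15,15,-18)
river: ρ → (-18,21,12)
river: ρ → (12,27,-12)
river: ρ → (-12,21,18)
river: ρ → (18,15,-15)
closes: descent 1, river 10
min |a| on river = 12

12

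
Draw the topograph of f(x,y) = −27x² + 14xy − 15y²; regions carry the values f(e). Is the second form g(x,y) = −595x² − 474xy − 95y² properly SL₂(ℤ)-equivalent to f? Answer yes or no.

D₁ = -1424, D₂ = -1424
f is negative-definite; reduce −f:
−f: flip: (27,-14,15)→(15,14,27)
−f: reduced (well bottom): (15,14,27) with a≤c, −a<b≤a
flip sign back: reduced form of f is (-15,-14,-27)
g is negative-definite; reduce −g:
−g: flip: (595,474,95)→(95,-474,595)
−g: translate: b→-94 (≡-474 mod 190), so (95,-474,595)→(95,-94,27)
−g: flip: (95,-94,27)→(27,94,95)
−g: translate: b→-14 (≡94 mod 54), so (27,94,95)→(27,-14,15)
−g: flip: (27,-14,15)→(15,14,27)
−g: reduced (well bottom): (15,14,27) with a≤c, −a<b≤a
flip sign back: reduced form of g is (-15,-14,-27)
reduced forms (-15, -14, -27) vs (-15, -14, -27) ⇒ equivalent

yes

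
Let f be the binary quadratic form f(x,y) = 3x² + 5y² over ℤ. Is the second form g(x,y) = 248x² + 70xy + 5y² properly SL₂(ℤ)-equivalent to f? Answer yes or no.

D₁ = -60, D₂ = -60
f: reduced (well bottom): (3,0,5) with a≤c, −a<b≤a
g: flip: (248,70,5)→(5,-70,248)
g: translate: b→0 (≡-70 mod 10), so (5,-70,248)→(5,0,3)
g: flip: (5,0,3)→(3,0,5)
g: reduced (well bottom): (3,0,5) with a≤c, −a<b≤a
reduced forms (3, 0, 5) vs (3, 0, 5) ⇒ equivalent

yes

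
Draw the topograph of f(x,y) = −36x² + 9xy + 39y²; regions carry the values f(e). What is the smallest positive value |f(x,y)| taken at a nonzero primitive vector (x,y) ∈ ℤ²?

river: ρ → (39,69,-6)
river: ρ → (-6,75,3)
river: ρ → (3,75,-6)
river: ρ → (-6,69,39)
river: ρ → (39,9,-36)
river: ρ → (-36,63,12)
river: ρ → (12,57,-51)
river: ρ → (-51,45,18)
river: ρ → (18,63,-24)
river: ρ → (-24,33,48)
river: ρ → (48,63,-9)
river: ρ → (-9,63,48)
river: ρ → (48,33,-24)
river: ρ → (-24,63,18)
river: ρ → (18,45,-51)
river: ρ → (-51,57,12)
river: ρ → (12,63,-36)
river: ρ → (-36,9,39)
closes: descent 0, river 18
min |a| on river = 3

3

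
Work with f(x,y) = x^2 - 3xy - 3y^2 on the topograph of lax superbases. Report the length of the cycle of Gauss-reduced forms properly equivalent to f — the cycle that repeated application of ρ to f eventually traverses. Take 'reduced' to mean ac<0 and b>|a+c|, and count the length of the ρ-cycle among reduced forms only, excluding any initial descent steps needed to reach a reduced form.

D = 21, ⌊√D⌋ = 4
descent: ρ → (-3,3,1)  [lands on river]
river: ρ → (1,3,-3)
ρ-cycle length = 2 (tail of 1 descent step not counted)

2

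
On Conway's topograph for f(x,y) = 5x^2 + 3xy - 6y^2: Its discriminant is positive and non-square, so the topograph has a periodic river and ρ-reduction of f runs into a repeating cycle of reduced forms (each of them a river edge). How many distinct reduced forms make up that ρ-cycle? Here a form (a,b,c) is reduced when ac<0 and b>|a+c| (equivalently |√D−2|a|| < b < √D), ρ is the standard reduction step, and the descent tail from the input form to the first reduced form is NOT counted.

D = 129, ⌊√D⌋ = 11
river: ρ → (-6,9,2)
river: ρ → (2,11,-1)
river: ρ → (-1,11,2)
river: ρ → (2,9,-6)
river: ρ → (-6,3,5)
river: ρ → (5,7,-4)
river: ρ → (-4,9,3)
river: ρ → (3,9,-4)
river: ρ → (-4,7,5)
river: ρ → (5,3,-6)
ρ-cycle length = 10 (tail of 0 descent steps not counted)

10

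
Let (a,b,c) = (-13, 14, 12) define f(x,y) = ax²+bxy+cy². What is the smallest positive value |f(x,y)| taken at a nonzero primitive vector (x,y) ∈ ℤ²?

river: ρ → (12,10,-15)
river: ρ → (-15,20,7)
river: ρ → (7,22,-12)
river: ρ → (-12,26,3)
river: ρ → (3,28,-3)
river: ρ → (-3,26,12)
river: ρ → (12,22,-7)
river: ρ → (-7,20,15)
river: ρ → (15,10,-12)
river: ρ → (-12,14,13)
river: ρ → (13,12,-13)
river: ρ → (-13,14,12)
closes: descent 0, river 12
min |a| on river = 3

3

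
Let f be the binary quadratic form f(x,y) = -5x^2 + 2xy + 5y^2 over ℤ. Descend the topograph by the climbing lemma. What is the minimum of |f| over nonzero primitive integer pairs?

river: ρ → (5,8,-2)
river: ρ → (-2,8,5)
river: ρ → (5,2,-5)
river: ρ → (-5,8,2)
river: ρ → (2,8,-5)
river: ρ → (-5,2,5)
closes: descent 0, river 6
min |a| on river = 2

2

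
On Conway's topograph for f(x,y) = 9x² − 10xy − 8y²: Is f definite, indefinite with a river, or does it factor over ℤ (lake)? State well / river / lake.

D = b²−4ac = (-10)² − 4·9·(-8) = 388
D > 0 non-square ⇒ indefinite ⇒ periodic river

river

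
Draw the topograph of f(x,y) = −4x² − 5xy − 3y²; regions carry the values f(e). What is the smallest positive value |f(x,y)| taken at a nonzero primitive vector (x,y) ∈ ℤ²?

translate: b→-3 (≡5 mod 8), so (4,5,3)→(4,-3,2)
flip: (4,-3,2)→(2,3,4)
translate: b→-1 (≡3 mod 4), so (2,3,4)→(2,-1,3)
reduced (well bottom): (2,-1,3) with a≤c, −a<b≤a
well minimum |f| = |-2| = 2 (negative-definite)

2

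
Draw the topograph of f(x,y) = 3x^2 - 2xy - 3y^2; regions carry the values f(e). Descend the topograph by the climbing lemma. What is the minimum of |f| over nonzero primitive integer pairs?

descent: ρ → (-3,2,3)  [lands on river]
river: ρ → (3,4,-2)
river: ρ → (-2,4,3)
river: ρ → (3,2,-3)
river: ρ → (-3,4,2)
river: ρ → (2,4,-3)
closes: descent 1, river 6
min |a| on river = 2

2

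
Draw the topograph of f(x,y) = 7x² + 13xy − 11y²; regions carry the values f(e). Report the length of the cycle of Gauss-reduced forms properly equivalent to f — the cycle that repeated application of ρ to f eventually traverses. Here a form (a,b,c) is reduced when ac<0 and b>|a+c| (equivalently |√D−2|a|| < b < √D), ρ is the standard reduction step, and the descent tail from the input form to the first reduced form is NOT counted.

D = 477, ⌊√D⌋ = 21
river: ρ → (-11,9,9)
river: ρ → (9,9,-11)
river: ρ → (-11,13,7)
river: ρ → (7,15,-9)
river: ρ → (-9,21,1)
river: ρ → (1,21,-9)
river: ρ → (-9,15,7)
river: ρ → (7,13,-11)
ρ-cycle length = 8 (tail of 0 descent steps not counted)

8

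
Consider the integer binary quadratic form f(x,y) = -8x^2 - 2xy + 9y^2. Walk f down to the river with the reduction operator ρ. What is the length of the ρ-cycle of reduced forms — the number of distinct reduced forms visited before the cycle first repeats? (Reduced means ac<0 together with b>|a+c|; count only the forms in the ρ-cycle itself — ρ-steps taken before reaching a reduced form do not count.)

D = 292, ⌊√D⌋ = 17
descent: ρ → (9,2,-8)  [lands on river]
river: ρ → (-8,14,3)
river: ρ → (3,16,-3)
river: ρ → (-3,14,8)
river: ρ → (8,2,-9)
river: ρ → (-9,16,1)
river: ρ → (1,16,-9)
river: ρ → (-9,2,8)
river: ρ → (8,14,-3)
river: ρ → (-3,16,3)
river: ρ → (3,14,-8)
river: ρ → (-8,2,9)
river: ρ → (9,16,-1)
river: ρ → (-1,16,9)
ρ-cycle length = 14 (tail of 1 descent step not counted)

14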